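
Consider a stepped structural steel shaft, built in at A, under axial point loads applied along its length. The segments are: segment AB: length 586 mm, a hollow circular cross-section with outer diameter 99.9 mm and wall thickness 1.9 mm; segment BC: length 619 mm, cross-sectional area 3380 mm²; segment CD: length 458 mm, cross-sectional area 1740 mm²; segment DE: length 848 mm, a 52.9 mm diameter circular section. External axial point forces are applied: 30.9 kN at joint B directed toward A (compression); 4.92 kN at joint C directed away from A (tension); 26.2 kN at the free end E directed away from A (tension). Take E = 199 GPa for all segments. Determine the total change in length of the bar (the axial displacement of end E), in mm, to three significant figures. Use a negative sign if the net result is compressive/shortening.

0.115 mm

Internal axial forces (sectioning from the free end, tension +): N_DE = 26.2 kN, N_CD = 26.2 kN, N_BC = 31.12 kN, N_AB = 0.22 kN.
A_AB = 585 mm².
A_DE = 2198 mm².
δ_AB = 220·586/(585·199000) = 0.001107 mm
δ_BC = 31120·619/(3380·199000) = 0.02864 mm
δ_CD = 26200·458/(1740·199000) = 0.03465 mm
δ_DE = 26200·848/(2198·199000) = 0.0508 mm
δ = Σδ_i = 0.1152 mm.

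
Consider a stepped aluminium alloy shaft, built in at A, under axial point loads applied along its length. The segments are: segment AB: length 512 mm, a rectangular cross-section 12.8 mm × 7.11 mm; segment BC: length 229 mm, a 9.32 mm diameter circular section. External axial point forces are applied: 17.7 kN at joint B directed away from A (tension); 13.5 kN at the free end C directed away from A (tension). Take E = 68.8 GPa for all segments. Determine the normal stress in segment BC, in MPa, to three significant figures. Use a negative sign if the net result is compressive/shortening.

198 MPa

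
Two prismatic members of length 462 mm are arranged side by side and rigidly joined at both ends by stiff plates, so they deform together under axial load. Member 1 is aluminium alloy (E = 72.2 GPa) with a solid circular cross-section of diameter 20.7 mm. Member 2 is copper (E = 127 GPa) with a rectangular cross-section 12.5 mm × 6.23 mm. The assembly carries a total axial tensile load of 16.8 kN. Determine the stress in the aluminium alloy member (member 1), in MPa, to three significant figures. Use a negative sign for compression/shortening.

35.5 MPa

A_1 = 336.5 mm².
A_2 = 77.88 mm².
Equal strain + equilibrium ⇒ each member carries load in proportion to AE: A₁E₁ = 24300000 N, A₂E₂ = 9890000 N, ΣAE = 34190000 N.
σ₁ = P·E₁/ΣAE = 16800·72200/34190000 = 35.48 MPa.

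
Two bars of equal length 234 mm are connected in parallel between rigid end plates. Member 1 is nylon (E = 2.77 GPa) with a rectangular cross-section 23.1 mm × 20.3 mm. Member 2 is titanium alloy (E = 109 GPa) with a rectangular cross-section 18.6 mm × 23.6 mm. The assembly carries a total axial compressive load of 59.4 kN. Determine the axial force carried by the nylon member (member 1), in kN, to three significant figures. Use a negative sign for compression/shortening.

-1.57 kN

A_1 = 468.9 mm².
A_2 = 439 mm².
Equal strain + equilibrium ⇒ each member carries load in proportion to AE: A₁E₁ = 1299000 N, A₂E₂ = 47850000 N, ΣAE = 49150000 N.
F₁ = P·A₁E₁/ΣAE = -59400·1299000/49150000 = -1570 N.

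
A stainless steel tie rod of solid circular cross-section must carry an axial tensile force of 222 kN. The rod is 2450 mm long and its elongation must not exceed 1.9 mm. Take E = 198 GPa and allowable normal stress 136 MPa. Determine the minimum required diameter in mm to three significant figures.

Required area A ≥ P/σ_allow = 222000/136 = 1632 mm².
For a solid circular section, d ≥ √(4A/π) = 45.59 mm.
Elongation limit: A ≥ PL/(Eδ_allow) = 222000·2450/(198000·1.9) = 1446 mm² ⇒ d ≥ 42.9 mm.
The stress limit governs.

45.6 mm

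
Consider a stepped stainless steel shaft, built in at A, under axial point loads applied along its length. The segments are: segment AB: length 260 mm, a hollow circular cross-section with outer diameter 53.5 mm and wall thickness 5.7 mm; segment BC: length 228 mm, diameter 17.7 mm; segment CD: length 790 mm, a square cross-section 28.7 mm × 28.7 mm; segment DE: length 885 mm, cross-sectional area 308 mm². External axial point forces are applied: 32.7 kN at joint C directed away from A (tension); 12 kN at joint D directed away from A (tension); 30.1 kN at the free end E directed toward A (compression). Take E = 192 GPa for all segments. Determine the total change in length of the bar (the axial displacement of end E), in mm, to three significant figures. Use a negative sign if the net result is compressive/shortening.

Internal axial forces (sectioning from the free end, tension +): N_DE = -30.1 kN, N_CD = -18.1 kN, N_BC = 14.6 kN, N_AB = 14.6 kN.
A_AB = 856 mm².
A_BC = 246.1 mm².
A_CD = 823.7 mm².
δ_AB = 14600·260/(856·192000) = 0.0231 mm
δ_BC = 14600·228/(246.1·192000) = 0.07046 mm
δ_CD = -18100·790/(823.7·192000) = -0.09042 mm
δ_DE = -30100·885/(308·192000) = -0.4505 mm
δ = Σδ_i = -0.4473 mm.

-0.447 mm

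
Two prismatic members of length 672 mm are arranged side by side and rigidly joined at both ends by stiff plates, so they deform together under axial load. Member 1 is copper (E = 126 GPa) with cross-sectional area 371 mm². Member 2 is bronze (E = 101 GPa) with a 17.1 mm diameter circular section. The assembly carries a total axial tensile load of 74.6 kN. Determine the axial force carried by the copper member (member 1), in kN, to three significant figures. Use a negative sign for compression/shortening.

A_2 = 229.7 mm².
Equal strain + equilibrium ⇒ each member carries load in proportion to AE: A₁E₁ = 46750000 N, A₂E₂ = 23200000 N, ΣAE = 69940000 N.
F₁ = P·A₁E₁/ΣAE = 74600·46750000/69940000 = 49860 N.

49.9 kN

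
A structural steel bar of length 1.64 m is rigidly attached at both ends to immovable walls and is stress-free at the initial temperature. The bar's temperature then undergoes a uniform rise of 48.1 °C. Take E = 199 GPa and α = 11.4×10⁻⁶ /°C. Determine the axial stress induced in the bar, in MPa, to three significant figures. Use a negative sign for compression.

-109 MPa

Free thermal expansion αLΔT = 11.4e-6 · 1640 · 48.1 = 0.8993 mm.
The walls impose strain ε = −(0.8993)/1640 = -5.4834e-04; σ = Eε = 199000 · -5.4834e-04 = -109.1 MPa.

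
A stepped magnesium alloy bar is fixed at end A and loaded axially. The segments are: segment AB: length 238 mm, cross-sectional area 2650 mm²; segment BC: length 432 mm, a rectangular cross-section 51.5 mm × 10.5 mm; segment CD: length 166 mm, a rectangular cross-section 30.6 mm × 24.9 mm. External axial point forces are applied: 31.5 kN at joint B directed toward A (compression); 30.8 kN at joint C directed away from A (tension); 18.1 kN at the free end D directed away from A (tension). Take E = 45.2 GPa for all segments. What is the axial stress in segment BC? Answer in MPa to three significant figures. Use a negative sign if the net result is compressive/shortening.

Internal axial forces (sectioning from the free end, tension +): N_CD = 18.1 kN, N_BC = 48.9 kN, N_AB = 17.4 kN.
A_BC = 540.8 mm².
σ_BC = N_BC/A_BC = 48900/540.8 = 90.43 MPa.

90.4 MPa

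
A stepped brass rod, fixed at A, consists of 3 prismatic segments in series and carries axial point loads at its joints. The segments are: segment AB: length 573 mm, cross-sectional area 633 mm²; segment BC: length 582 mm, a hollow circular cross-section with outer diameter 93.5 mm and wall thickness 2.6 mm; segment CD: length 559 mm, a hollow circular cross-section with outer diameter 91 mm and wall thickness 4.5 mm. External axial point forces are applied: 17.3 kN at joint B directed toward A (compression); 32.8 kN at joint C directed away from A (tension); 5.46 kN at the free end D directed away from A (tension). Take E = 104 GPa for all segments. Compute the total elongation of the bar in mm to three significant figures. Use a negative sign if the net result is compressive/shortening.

Internal axial forces (sectioning from the free end, tension +): N_CD = 5.46 kN, N_BC = 38.26 kN, N_AB = 20.96 kN.
A_BC = 742.5 mm².
A_CD = 1223 mm².
δ_AB = 20960·573/(633·104000) = 0.1824 mm
δ_BC = 38260·582/(742.5·104000) = 0.2884 mm
δ_CD = 5460·559/(1223·104000) = 0.024 mm
δ = Σδ_i = 0.4948 mm.

0.495 mm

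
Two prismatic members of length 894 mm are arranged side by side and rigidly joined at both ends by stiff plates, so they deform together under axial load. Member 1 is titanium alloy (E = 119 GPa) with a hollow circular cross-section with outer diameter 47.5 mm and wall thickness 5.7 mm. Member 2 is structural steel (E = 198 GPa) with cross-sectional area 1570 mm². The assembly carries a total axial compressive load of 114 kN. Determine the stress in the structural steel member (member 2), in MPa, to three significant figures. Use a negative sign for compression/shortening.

-56.4 MPa

A_1 = 748.5 mm².
Equal strain + equilibrium ⇒ each member carries load in proportion to AE: A₁E₁ = 89070000 N, A₂E₂ = 310900000 N, ΣAE = 399900000 N.
σ₂ = P·E₂/ΣAE = -114000·198000/399900000 = -56.44 MPa.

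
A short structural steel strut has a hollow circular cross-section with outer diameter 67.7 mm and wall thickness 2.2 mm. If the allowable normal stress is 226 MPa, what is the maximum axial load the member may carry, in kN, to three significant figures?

102 kN

A = 452.7 mm².
P_max = σ_allow · A = 226 · 452.7 = 102300 N = 102.3 kN.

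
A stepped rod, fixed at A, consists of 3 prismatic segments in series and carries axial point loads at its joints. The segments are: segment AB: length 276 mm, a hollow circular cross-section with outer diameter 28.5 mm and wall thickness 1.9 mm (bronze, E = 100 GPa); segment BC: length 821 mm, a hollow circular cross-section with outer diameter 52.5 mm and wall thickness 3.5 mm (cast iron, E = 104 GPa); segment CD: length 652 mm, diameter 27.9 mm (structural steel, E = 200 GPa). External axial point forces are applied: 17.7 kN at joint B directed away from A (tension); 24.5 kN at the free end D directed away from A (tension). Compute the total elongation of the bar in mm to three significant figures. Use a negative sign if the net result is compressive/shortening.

Internal axial forces (sectioning from the free end, tension +): N_CD = 24.5 kN, N_BC = 24.5 kN, N_AB = 42.2 kN.
A_AB = 158.8 mm².
A_BC = 538.8 mm².
A_CD = 611.4 mm².
δ_AB = 42200·276/(158.8·100000) = 0.7336 mm
δ_BC = 24500·821/(538.8·104000) = 0.359 mm
δ_CD = 24500·652/(611.4·200000) = 0.1306 mm
δ = Σδ_i = 1.223 mm.

1.22 mm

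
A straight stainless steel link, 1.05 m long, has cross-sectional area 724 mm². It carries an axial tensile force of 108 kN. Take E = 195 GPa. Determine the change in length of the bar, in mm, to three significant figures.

δ_mech = NL/(AE) = 108000·1050/(724·195000) = 0.8032 mm.

0.803 mm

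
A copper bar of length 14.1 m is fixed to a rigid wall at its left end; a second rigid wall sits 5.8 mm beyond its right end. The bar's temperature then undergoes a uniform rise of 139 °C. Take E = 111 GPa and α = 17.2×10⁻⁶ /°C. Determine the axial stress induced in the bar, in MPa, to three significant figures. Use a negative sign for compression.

-220 MPa

Free thermal expansion αLΔT = 17.2e-6 · 14100 · 139 = 33.71 mm.
The walls engage after the gap closes; constrained expansion = 33.71 − 5.8 = 27.91 mm.
The walls impose strain ε = −(27.91)/14100 = -1.9795e-03; σ = Eε = 111000 · -1.9795e-03 = -219.7 MPa.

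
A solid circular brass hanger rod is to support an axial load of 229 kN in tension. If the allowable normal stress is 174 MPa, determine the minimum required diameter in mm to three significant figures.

Required area A ≥ P/σ_allow = 229000/174 = 1316 mm².
For a solid circular section, d ≥ √(4A/π) = 40.94 mm.

40.9 mm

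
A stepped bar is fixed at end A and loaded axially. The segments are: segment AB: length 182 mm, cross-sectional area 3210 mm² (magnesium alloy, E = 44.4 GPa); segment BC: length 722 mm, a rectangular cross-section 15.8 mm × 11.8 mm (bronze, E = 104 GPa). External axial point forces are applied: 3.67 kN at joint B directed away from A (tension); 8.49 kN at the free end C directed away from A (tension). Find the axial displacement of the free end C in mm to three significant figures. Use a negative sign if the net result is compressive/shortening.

0.332 mm

Internal axial forces (sectioning from the free end, tension +): N_BC = 8.49 kN, N_AB = 12.16 kN.
A_BC = 186.4 mm².
δ_AB = 12160·182/(3210·44400) = 0.01553 mm
δ_BC = 8490·722/(186.4·104000) = 0.3161 mm
δ = Σδ_i = 0.3317 mm.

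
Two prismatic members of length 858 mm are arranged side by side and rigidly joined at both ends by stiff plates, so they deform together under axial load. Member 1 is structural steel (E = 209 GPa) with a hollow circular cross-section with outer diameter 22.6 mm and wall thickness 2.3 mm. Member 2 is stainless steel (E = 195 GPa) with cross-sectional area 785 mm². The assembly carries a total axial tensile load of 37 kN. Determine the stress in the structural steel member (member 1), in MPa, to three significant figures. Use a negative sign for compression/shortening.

42.1 MPa

A_1 = 146.7 mm².
Equal strain + equilibrium ⇒ each member carries load in proportion to AE: A₁E₁ = 30660000 N, A₂E₂ = 153100000 N, ΣAE = 183700000 N.
σ₁ = P·E₁/ΣAE = 37000·209000/183700000 = 42.09 MPa.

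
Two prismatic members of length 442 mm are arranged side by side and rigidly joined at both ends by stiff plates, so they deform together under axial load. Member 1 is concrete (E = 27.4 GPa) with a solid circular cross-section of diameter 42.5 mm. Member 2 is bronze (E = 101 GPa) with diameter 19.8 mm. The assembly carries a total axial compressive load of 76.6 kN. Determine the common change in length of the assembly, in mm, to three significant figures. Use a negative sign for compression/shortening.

-0.484 mm

A_1 = 1419 mm².
A_2 = 307.9 mm².
Equal strain + equilibrium ⇒ each member carries load in proportion to AE: A₁E₁ = 38870000 N, A₂E₂ = 31100000 N, ΣAE = 69970000 N.
δ = PL/ΣAE = -76600·442/69970000 = -0.4839 mm.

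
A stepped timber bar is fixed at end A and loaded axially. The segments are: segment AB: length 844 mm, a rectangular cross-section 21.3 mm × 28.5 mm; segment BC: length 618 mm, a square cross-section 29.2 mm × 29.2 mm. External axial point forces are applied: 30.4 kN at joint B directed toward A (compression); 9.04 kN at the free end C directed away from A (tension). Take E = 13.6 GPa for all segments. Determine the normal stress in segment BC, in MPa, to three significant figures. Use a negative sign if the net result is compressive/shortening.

Internal axial forces (sectioning from the free end, tension +): N_BC = 9.04 kN, N_AB = -21.36 kN.
A_BC = 852.6 mm².
σ_BC = N_BC/A_BC = 9040/852.6 = 10.6 MPa.

10.6 MPa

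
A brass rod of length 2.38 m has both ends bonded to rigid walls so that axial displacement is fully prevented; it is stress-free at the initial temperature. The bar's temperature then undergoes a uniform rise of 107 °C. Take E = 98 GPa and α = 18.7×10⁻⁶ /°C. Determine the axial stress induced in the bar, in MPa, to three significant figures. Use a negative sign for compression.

-196 MPa

Free thermal expansion αLΔT = 18.7e-6 · 2380 · 107 = 4.762 mm.
The walls impose strain ε = −(4.762)/2380 = -2.0009e-03; σ = Eε = 98000 · -2.0009e-03 = -196.1 MPa.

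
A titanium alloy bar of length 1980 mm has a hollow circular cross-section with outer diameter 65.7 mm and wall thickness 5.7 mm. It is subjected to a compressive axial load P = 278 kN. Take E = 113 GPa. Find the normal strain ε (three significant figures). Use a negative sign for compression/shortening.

-0.00229

A = 1074 mm².
σ = N/A = -258.7 MPa; ε = σ/E = -258.7/113000 = -2.290e-03.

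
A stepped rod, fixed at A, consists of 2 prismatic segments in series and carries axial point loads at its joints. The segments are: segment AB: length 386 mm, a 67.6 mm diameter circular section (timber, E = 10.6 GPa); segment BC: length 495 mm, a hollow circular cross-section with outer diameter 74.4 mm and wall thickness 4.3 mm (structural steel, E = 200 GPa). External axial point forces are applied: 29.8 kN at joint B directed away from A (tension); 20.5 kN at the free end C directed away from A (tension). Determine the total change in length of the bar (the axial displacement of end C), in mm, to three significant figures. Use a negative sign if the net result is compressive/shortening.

0.564 mm

Internal axial forces (sectioning from the free end, tension +): N_BC = 20.5 kN, N_AB = 50.3 kN.
A_AB = 3589 mm².
A_BC = 947 mm².
δ_AB = 50300·386/(3589·10600) = 0.5103 mm
δ_BC = 20500·495/(947·200000) = 0.05358 mm
δ = Σδ_i = 0.5639 mm.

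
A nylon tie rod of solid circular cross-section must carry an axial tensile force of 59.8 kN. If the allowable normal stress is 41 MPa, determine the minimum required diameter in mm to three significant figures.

43.1 mm

Required area A ≥ P/σ_allow = 59800/41 = 1459 mm².
For a solid circular section, d ≥ √(4A/π) = 43.09 mm.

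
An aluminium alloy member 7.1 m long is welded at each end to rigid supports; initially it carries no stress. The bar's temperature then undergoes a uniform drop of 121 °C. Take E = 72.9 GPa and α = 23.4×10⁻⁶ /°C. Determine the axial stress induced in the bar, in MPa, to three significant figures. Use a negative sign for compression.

Free thermal expansion αLΔT = 23.4e-6 · 7100 · -121 = -20.1 mm.
The walls impose strain ε = −(-20.1)/7100 = 2.8314e-03; σ = Eε = 72900 · 2.8314e-03 = 206.4 MPa.

206 MPa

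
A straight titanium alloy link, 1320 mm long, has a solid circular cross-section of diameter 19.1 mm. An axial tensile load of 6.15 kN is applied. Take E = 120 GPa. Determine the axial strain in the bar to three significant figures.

1.79e-04

A = 286.5 mm².
σ = N/A = 21.46 MPa; ε = σ/E = 21.46/120000 = 1.789e-04.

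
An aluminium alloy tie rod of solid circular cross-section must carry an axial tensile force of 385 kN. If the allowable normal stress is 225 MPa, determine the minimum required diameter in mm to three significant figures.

46.7 mm

Required area A ≥ P/σ_allow = 385000/225 = 1711 mm².
For a solid circular section, d ≥ √(4A/π) = 46.68 mm.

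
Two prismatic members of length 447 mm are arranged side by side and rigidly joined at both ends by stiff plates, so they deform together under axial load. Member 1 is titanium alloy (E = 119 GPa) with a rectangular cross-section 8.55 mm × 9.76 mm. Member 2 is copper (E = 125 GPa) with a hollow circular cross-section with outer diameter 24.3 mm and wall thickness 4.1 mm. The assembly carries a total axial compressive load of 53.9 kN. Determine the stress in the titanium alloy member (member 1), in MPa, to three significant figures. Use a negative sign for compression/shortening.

-151 MPa

A_1 = 83.45 mm².
A_2 = 260.2 mm².
Equal strain + equilibrium ⇒ each member carries load in proportion to AE: A₁E₁ = 9930000 N, A₂E₂ = 32520000 N, ΣAE = 42450000 N.
σ₁ = P·E₁/ΣAE = -53900·119000/42450000 = -151.1 MPa.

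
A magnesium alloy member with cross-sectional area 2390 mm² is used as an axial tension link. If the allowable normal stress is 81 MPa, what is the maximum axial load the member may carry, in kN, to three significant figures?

P_max = σ_allow · A = 81 · 2390 = 193600 N = 193.6 kN.

194 kN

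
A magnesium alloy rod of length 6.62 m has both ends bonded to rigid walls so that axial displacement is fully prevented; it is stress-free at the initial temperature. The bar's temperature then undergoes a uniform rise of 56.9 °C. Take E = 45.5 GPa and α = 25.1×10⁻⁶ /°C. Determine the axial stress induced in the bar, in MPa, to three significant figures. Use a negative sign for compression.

Free thermal expansion αLΔT = 25.1e-6 · 6620 · 56.9 = 9.455 mm.
The walls impose strain ε = −(9.455)/6620 = -1.4282e-03; σ = Eε = 45500 · -1.4282e-03 = -64.98 MPa.

-65.0 MPa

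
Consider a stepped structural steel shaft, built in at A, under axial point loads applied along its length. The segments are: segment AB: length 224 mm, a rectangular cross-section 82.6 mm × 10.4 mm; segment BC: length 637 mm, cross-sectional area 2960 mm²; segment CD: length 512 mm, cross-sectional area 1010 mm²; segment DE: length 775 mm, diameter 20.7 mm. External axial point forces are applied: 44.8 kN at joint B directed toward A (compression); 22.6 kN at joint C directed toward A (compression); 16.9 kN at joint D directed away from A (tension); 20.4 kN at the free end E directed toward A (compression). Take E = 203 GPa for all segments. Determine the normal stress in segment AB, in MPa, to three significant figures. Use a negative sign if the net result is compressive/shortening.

Internal axial forces (sectioning from the free end, tension +): N_DE = -20.4 kN, N_CD = -3.5 kN, N_BC = -26.1 kN, N_AB = -70.9 kN.
A_AB = 859 mm².
σ_AB = N_AB/A_AB = -70900/859 = -82.53 MPa.

-82.5 MPa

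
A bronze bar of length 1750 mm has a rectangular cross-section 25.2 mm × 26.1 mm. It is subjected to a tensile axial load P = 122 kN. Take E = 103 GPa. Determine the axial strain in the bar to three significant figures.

0.00180

A = 657.7 mm².
σ = N/A = 185.5 MPa; ε = σ/E = 185.5/103000 = 1.801e-03.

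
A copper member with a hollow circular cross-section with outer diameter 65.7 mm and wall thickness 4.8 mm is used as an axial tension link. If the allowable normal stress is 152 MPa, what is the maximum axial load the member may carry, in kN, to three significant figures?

A = 918.4 mm².
P_max = σ_allow · A = 152 · 918.4 = 139600 N = 139.6 kN.

140 kN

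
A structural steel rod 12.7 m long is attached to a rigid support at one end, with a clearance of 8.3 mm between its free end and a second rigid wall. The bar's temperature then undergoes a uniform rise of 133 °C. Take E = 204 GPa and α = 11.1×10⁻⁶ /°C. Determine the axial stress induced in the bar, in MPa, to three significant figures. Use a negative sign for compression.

-168 MPa

Free thermal expansion αLΔT = 11.1e-6 · 12700 · 133 = 18.75 mm.
The walls engage after the gap closes; constrained expansion = 18.75 − 8.3 = 10.45 mm.
The walls impose strain ε = −(10.45)/12700 = -8.2276e-04; σ = Eε = 204000 · -8.2276e-04 = -167.8 MPa.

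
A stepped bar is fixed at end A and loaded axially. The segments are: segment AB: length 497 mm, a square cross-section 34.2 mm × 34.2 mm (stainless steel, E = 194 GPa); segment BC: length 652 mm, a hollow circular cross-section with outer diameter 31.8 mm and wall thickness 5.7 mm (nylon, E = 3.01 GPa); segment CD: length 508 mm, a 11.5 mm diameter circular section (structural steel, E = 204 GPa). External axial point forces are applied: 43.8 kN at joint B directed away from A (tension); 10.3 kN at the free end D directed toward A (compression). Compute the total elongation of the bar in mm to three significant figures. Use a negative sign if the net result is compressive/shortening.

-4.95 mm

Internal axial forces (sectioning from the free end, tension +): N_CD = -10.3 kN, N_BC = -10.3 kN, N_AB = 33.5 kN.
A_AB = 1170 mm².
A_BC = 467.4 mm².
A_CD = 103.9 mm².
δ_AB = 33500·497/(1170·194000) = 0.07337 mm
δ_BC = -10300·652/(467.4·3010) = -4.774 mm
δ_CD = -10300·508/(103.9·204000) = -0.2469 mm
δ = Σδ_i = -4.947 mm.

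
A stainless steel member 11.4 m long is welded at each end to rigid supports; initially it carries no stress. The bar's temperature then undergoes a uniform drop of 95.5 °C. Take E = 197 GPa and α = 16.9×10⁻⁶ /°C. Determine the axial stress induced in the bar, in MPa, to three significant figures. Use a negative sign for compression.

318 MPa

Free thermal expansion αLΔT = 16.9e-6 · 11400 · -95.5 = -18.4 mm.
The walls impose strain ε = −(-18.4)/11400 = 1.6140e-03; σ = Eε = 197000 · 1.6140e-03 = 317.9 MPa.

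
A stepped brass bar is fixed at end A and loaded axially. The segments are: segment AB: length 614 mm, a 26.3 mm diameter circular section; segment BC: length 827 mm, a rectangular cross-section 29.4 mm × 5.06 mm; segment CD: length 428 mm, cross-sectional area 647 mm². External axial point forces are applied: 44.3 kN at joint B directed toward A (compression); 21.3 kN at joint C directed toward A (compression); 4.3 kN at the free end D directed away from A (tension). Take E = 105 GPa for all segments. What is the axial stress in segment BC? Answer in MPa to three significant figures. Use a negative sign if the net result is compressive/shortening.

-114 MPa

Internal axial forces (sectioning from the free end, tension +): N_CD = 4.3 kN, N_BC = -17 kN, N_AB = -61.3 kN.
A_BC = 148.8 mm².
σ_BC = N_BC/A_BC = -17000/148.8 = -114.3 MPa.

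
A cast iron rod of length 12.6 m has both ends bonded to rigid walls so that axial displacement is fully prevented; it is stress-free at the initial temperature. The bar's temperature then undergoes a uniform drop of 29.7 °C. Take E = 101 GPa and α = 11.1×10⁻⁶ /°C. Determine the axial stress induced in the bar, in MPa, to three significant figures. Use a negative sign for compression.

33.3 MPa

Free thermal expansion αLΔT = 11.1e-6 · 12600 · -29.7 = -4.154 mm.
The walls impose strain ε = −(-4.154)/12600 = 3.2967e-04; σ = Eε = 101000 · 3.2967e-04 = 33.3 MPa.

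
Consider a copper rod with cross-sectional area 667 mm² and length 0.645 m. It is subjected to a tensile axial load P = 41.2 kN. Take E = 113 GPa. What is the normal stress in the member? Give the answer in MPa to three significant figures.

61.8 MPa

σ = N/A = 41200/667 = 61.77 MPa.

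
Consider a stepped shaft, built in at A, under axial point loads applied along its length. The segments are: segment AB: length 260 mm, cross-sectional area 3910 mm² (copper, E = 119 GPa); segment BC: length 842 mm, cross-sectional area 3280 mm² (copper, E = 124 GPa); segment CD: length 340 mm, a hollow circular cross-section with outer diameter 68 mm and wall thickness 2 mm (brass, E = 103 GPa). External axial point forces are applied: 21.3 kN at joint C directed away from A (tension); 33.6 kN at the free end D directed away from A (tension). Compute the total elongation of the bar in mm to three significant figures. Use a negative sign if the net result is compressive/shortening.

Internal axial forces (sectioning from the free end, tension +): N_CD = 33.6 kN, N_BC = 54.9 kN, N_AB = 54.9 kN.
A_CD = 414.7 mm².
δ_AB = 54900·260/(3910·119000) = 0.03068 mm
δ_BC = 54900·842/(3280·124000) = 0.1137 mm
δ_CD = 33600·340/(414.7·103000) = 0.2675 mm
δ = Σδ_i = 0.4118 mm.

0.412 mm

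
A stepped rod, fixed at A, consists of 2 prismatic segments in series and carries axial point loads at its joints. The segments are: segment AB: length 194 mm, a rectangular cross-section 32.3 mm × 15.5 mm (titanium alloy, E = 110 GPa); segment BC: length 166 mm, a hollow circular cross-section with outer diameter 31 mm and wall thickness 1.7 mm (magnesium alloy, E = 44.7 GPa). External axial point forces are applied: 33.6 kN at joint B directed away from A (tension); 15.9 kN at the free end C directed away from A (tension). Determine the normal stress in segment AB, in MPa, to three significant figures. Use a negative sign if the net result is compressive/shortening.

Internal axial forces (sectioning from the free end, tension +): N_BC = 15.9 kN, N_AB = 49.5 kN.
A_AB = 500.6 mm².
σ_AB = N_AB/A_AB = 49500/500.6 = 98.87 MPa.

98.9 MPa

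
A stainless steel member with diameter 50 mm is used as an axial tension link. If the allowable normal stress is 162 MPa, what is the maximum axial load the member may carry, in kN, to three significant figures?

A = 1963 mm².
P_max = σ_allow · A = 162 · 1963 = 318100 N = 318.1 kN.

318 kN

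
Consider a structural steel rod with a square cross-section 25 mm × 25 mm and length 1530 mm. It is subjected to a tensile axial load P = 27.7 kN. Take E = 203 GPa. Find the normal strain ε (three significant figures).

2.18e-04

A = 625 mm².
σ = N/A = 44.32 MPa; ε = σ/E = 44.32/203000 = 2.183e-04.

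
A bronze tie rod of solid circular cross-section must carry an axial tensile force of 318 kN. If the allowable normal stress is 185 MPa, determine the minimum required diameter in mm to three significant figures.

46.8 mm

Required area A ≥ P/σ_allow = 318000/185 = 1719 mm².
For a solid circular section, d ≥ √(4A/π) = 46.78 mm.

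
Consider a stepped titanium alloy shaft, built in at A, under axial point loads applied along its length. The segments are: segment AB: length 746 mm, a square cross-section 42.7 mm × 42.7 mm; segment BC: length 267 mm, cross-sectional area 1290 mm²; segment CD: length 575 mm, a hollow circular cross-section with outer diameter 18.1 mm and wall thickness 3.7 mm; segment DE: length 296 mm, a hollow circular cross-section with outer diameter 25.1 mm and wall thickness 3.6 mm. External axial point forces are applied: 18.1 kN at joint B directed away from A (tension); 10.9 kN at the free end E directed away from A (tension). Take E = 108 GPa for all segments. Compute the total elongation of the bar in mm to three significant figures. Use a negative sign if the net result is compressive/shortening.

0.600 mm

Internal axial forces (sectioning from the free end, tension +): N_DE = 10.9 kN, N_CD = 10.9 kN, N_BC = 10.9 kN, N_AB = 29 kN.
A_AB = 1823 mm².
A_CD = 167.4 mm².
A_DE = 243.2 mm².
δ_AB = 29000·746/(1823·108000) = 0.1099 mm
δ_BC = 10900·267/(1290·108000) = 0.02089 mm
δ_CD = 10900·575/(167.4·108000) = 0.3467 mm
δ_DE = 10900·296/(243.2·108000) = 0.1229 mm
δ = Σδ_i = 0.6003 mm.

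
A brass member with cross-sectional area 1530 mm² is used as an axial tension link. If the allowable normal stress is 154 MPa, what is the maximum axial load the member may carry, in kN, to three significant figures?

P_max = σ_allow · A = 154 · 1530 = 235600 N = 235.6 kN.

236 kN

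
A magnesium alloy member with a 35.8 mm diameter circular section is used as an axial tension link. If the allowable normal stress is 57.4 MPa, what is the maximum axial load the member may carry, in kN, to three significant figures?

57.8 kN

A = 1007 mm².
P_max = σ_allow · A = 57.4 · 1007 = 57780 N = 57.78 kN.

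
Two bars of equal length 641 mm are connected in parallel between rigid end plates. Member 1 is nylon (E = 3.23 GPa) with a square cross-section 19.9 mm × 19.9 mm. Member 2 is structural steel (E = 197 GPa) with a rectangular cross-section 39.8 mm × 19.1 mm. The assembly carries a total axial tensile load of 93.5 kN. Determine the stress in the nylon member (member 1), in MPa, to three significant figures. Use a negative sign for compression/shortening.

2.00 MPa

A_1 = 396 mm².
A_2 = 760.2 mm².
Equal strain + equilibrium ⇒ each member carries load in proportion to AE: A₁E₁ = 1279000 N, A₂E₂ = 149800000 N, ΣAE = 151000000 N.
σ₁ = P·E₁/ΣAE = 93500·3230/151000000 = 2 MPa.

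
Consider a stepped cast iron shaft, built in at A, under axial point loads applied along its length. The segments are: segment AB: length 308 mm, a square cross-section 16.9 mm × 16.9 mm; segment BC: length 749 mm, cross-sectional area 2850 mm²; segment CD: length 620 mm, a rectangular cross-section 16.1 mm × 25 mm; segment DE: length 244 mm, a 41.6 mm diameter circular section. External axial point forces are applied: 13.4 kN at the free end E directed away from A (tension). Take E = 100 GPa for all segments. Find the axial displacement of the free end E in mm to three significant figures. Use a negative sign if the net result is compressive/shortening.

0.410 mm

Internal axial forces (sectioning from the free end, tension +): N_DE = 13.4 kN, N_CD = 13.4 kN, N_BC = 13.4 kN, N_AB = 13.4 kN.
A_AB = 285.6 mm².
A_CD = 402.5 mm².
A_DE = 1359 mm².
δ_AB = 13400·308/(285.6·100000) = 0.1445 mm
δ_BC = 13400·749/(2850·100000) = 0.03522 mm
δ_CD = 13400·620/(402.5·100000) = 0.2064 mm
δ_DE = 13400·244/(1359·100000) = 0.02406 mm
δ = Σδ_i = 0.4102 mm.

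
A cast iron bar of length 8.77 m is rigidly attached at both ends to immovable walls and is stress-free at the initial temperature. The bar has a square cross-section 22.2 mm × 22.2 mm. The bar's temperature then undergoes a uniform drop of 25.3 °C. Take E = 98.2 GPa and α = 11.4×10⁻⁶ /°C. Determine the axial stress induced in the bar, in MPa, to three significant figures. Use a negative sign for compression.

Free thermal expansion αLΔT = 11.4e-6 · 8770 · -25.3 = -2.529 mm.
The walls impose strain ε = −(-2.529)/8770 = 2.8842e-04; σ = Eε = 98200 · 2.8842e-04 = 28.32 MPa.

28.3 MPa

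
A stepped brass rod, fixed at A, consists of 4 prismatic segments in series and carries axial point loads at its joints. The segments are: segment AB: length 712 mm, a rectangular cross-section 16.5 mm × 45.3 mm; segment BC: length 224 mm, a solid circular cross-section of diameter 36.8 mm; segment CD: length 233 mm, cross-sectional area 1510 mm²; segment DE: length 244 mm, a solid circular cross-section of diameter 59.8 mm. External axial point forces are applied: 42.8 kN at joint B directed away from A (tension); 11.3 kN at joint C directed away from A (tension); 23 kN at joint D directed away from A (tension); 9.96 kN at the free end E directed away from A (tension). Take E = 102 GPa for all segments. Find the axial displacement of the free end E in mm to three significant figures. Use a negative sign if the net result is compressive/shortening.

0.963 mm

Internal axial forces (sectioning from the free end, tension +): N_DE = 9.96 kN, N_CD = 32.96 kN, N_BC = 44.26 kN, N_AB = 87.06 kN.
A_AB = 747.4 mm².
A_BC = 1064 mm².
A_DE = 2809 mm².
δ_AB = 87060·712/(747.4·102000) = 0.813 mm
δ_BC = 44260·224/(1064·102000) = 0.09138 mm
δ_CD = 32960·233/(1510·102000) = 0.04986 mm
δ_DE = 9960·244/(2809·102000) = 0.008483 mm
δ = Σδ_i = 0.9628 mm.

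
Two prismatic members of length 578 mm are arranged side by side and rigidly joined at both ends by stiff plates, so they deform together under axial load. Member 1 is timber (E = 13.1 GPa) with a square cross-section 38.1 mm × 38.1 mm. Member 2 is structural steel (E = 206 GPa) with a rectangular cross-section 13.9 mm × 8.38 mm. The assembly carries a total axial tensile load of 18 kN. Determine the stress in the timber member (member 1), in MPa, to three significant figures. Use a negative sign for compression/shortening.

5.48 MPa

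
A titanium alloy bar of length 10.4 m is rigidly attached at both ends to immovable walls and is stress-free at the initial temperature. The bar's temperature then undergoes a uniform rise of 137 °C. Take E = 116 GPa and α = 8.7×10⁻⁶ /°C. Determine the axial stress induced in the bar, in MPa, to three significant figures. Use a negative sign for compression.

-138 MPa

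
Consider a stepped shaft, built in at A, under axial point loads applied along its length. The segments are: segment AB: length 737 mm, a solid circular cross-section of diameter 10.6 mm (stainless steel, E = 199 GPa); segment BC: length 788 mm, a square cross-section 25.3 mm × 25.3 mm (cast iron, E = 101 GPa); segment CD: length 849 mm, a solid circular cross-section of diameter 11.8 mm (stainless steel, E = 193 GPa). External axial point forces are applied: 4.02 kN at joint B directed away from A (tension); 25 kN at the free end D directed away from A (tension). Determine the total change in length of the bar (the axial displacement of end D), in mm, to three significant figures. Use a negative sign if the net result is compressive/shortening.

Internal axial forces (sectioning from the free end, tension +): N_CD = 25 kN, N_BC = 25 kN, N_AB = 29.02 kN.
A_AB = 88.25 mm².
A_BC = 640.1 mm².
A_CD = 109.4 mm².
δ_AB = 29020·737/(88.25·199000) = 1.218 mm
δ_BC = 25000·788/(640.1·101000) = 0.3047 mm
δ_CD = 25000·849/(109.4·193000) = 1.006 mm
δ = Σδ_i = 2.528 mm.

2.53 mm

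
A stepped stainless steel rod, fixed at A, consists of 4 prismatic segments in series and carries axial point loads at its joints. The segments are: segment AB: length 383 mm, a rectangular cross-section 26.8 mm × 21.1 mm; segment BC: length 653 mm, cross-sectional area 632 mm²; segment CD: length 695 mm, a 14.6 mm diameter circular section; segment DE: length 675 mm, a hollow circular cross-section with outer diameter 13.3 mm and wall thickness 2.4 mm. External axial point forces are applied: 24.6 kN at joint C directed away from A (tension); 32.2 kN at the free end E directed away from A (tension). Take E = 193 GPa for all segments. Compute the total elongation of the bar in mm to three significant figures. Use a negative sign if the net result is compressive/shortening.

2.57 mm

Internal axial forces (sectioning from the free end, tension +): N_DE = 32.2 kN, N_CD = 32.2 kN, N_BC = 56.8 kN, N_AB = 56.8 kN.
A_AB = 565.5 mm².
A_CD = 167.4 mm².
A_DE = 82.18 mm².
δ_AB = 56800·383/(565.5·193000) = 0.1993 mm
δ_BC = 56800·653/(632·193000) = 0.3041 mm
δ_CD = 32200·695/(167.4·193000) = 0.6926 mm
δ_DE = 32200·675/(82.18·193000) = 1.37 mm
δ = Σδ_i = 2.566 mm.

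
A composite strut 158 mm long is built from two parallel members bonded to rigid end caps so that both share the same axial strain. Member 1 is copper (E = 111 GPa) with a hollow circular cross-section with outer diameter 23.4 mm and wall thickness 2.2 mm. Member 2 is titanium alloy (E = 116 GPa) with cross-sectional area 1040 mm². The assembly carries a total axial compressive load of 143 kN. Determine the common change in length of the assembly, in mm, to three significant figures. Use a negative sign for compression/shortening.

A_1 = 146.5 mm².
Equal strain + equilibrium ⇒ each member carries load in proportion to AE: A₁E₁ = 16260000 N, A₂E₂ = 120600000 N, ΣAE = 136900000 N.
δ = PL/ΣAE = -143000·158/136900000 = -0.165 mm.

-0.165 mm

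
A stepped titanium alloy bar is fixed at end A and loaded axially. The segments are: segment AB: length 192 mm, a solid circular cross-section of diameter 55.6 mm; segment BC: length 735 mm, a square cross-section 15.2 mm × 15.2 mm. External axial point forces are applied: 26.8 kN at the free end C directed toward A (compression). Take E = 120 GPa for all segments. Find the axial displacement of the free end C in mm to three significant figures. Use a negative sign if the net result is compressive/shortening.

-0.728 mm

Internal axial forces (sectioning from the free end, tension +): N_BC = -26.8 kN, N_AB = -26.8 kN.
A_AB = 2428 mm².
A_BC = 231 mm².
δ_AB = -26800·192/(2428·120000) = -0.01766 mm
δ_BC = -26800·735/(231·120000) = -0.7105 mm
δ = Σδ_i = -0.7281 mm.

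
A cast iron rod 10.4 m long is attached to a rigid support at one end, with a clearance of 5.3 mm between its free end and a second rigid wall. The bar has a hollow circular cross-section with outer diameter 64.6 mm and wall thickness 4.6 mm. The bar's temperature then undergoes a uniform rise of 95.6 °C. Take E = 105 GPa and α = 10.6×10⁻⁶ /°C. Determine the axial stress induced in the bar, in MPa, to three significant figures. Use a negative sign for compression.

Free thermal expansion αLΔT = 10.6e-6 · 10400 · 95.6 = 10.54 mm.
The walls engage after the gap closes; constrained expansion = 10.54 − 5.3 = 5.239 mm.
The walls impose strain ε = −(5.239)/10400 = -5.0374e-04; σ = Eε = 105000 · -5.0374e-04 = -52.89 MPa.

-52.9 MPa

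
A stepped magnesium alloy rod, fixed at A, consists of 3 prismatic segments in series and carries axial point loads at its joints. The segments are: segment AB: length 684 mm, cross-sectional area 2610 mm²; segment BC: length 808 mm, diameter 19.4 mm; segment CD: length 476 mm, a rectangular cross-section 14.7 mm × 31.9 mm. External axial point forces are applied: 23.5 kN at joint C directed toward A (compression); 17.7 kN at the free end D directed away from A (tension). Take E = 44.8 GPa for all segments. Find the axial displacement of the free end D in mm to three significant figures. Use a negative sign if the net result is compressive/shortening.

Internal axial forces (sectioning from the free end, tension +): N_CD = 17.7 kN, N_BC = -5.8 kN, N_AB = -5.8 kN.
A_BC = 295.6 mm².
A_CD = 468.9 mm².
δ_AB = -5800·684/(2610·44800) = -0.03393 mm
δ_BC = -5800·808/(295.6·44800) = -0.3539 mm
δ_CD = 17700·476/(468.9·44800) = 0.401 mm
δ = Σδ_i = 0.01323 mm.

0.0132 mm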